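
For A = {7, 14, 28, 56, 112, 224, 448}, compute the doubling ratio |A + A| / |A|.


|A| = 7.
Compute A + A by enumerating all 49 pairs.
A + A = {14, 21, 28, 35, 42, 56, 63, 70, 84, 112, 119, 126, 140, 168, 224, 231, 238, 252, 280, 336, 448, 455, 462, 476, 504, 560, 672, 896}, so |A + A| = 28.
K = |A + A| / |A| = 28/7 = 4/1 ≈ 4.0000.
Reference: AP of size 7 gives K = 13/7 ≈ 1.8571; a fully generic set of size 7 gives K ≈ 4.0000.

|A| = 7, |A + A| = 28, K = 28/7 = 4/1.


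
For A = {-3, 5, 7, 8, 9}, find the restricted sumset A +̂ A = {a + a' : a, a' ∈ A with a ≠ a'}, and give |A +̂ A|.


Restricted sumset: A +̂ A = {a + a' : a ∈ A, a' ∈ A, a ≠ a'}.
Equivalently, take A + A and drop any sum 2a that is achievable ONLY as a + a for a ∈ A (i.e. sums representable only with equal summands).
Enumerate pairs (a, a') with a < a' (symmetric, so each unordered pair gives one sum; this covers all a ≠ a'):
  -3 + 5 = 2
  -3 + 7 = 4
  -3 + 8 = 5
  -3 + 9 = 6
  5 + 7 = 12
  5 + 8 = 13
  5 + 9 = 14
  7 + 8 = 15
  7 + 9 = 16
  8 + 9 = 17
Collected distinct sums: {2, 4, 5, 6, 12, 13, 14, 15, 16, 17}
|A +̂ A| = 10
(Reference bound: |A +̂ A| ≥ 2|A| - 3 for |A| ≥ 2, with |A| = 5 giving ≥ 7.)

|A +̂ A| = 10


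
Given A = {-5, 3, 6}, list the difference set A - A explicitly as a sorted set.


A - A = {a - a' : a, a' ∈ A}.
Compute a - a' for each ordered pair (a, a'):
a = -5: -5--5=0, -5-3=-8, -5-6=-11
a = 3: 3--5=8, 3-3=0, 3-6=-3
a = 6: 6--5=11, 6-3=3, 6-6=0
Collecting distinct values (and noting 0 appears from a-a):
A - A = {-11, -8, -3, 0, 3, 8, 11}
|A - A| = 7

A - A = {-11, -8, -3, 0, 3, 8, 11}


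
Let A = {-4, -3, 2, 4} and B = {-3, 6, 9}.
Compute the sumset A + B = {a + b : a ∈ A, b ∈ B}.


A + B = {a + b : a ∈ A, b ∈ B}.
Enumerate all |A|·|B| = 4·3 = 12 pairs (a, b) and collect distinct sums.
a = -4: -4+-3=-7, -4+6=2, -4+9=5
a = -3: -3+-3=-6, -3+6=3, -3+9=6
a = 2: 2+-3=-1, 2+6=8, 2+9=11
a = 4: 4+-3=1, 4+6=10, 4+9=13
Collecting distinct sums: A + B = {-7, -6, -1, 1, 2, 3, 5, 6, 8, 10, 11, 13}
|A + B| = 12

A + B = {-7, -6, -1, 1, 2, 3, 5, 6, 8, 10, 11, 13}


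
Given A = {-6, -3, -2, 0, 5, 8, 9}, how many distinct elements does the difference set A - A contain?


A - A = {a - a' : a, a' ∈ A}; |A| = 7.
Bounds: 2|A|-1 ≤ |A - A| ≤ |A|² - |A| + 1, i.e. 13 ≤ |A - A| ≤ 43.
Note: 0 ∈ A - A always (from a - a). The set is symmetric: if d ∈ A - A then -d ∈ A - A.
Enumerate nonzero differences d = a - a' with a > a' (then include -d):
Positive differences: {1, 2, 3, 4, 5, 6, 7, 8, 9, 10, 11, 12, 14, 15}
Full difference set: {0} ∪ (positive diffs) ∪ (negative diffs).
|A - A| = 1 + 2·14 = 29 (matches direct enumeration: 29).

|A - A| = 29


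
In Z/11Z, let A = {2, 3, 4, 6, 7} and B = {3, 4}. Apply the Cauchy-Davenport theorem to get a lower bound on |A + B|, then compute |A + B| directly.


Cauchy-Davenport: |A + B| ≥ min(p, |A| + |B| - 1) for A, B nonempty in Z/pZ.
|A| = 5, |B| = 2, p = 11.
CD lower bound = min(11, 5 + 2 - 1) = min(11, 6) = 6.
Compute A + B mod 11 directly:
a = 2: 2+3=5, 2+4=6
a = 3: 3+3=6, 3+4=7
a = 4: 4+3=7, 4+4=8
a = 6: 6+3=9, 6+4=10
a = 7: 7+3=10, 7+4=0
A + B = {0, 5, 6, 7, 8, 9, 10}, so |A + B| = 7.
Verify: 7 ≥ 6? Yes ✓.

CD lower bound = 6, actual |A + B| = 7.


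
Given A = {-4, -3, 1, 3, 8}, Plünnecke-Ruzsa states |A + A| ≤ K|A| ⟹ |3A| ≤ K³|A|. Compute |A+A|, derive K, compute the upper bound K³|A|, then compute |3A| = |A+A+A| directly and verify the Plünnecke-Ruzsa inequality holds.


|A| = 5.
Step 1: Compute A + A by enumerating all 25 pairs.
A + A = {-8, -7, -6, -3, -2, -1, 0, 2, 4, 5, 6, 9, 11, 16}, so |A + A| = 14.
Step 2: Doubling constant K = |A + A|/|A| = 14/5 = 14/5 ≈ 2.8000.
Step 3: Plünnecke-Ruzsa gives |3A| ≤ K³·|A| = (2.8000)³ · 5 ≈ 109.7600.
Step 4: Compute 3A = A + A + A directly by enumerating all triples (a,b,c) ∈ A³; |3A| = 27.
Step 5: Check 27 ≤ 109.7600? Yes ✓.

K = 14/5, Plünnecke-Ruzsa bound K³|A| ≈ 109.7600, |3A| = 27, inequality holds.


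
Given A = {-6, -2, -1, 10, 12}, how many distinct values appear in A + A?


A + A = {a + a' : a, a' ∈ A}; |A| = 5.
General bounds: 2|A| - 1 ≤ |A + A| ≤ |A|(|A|+1)/2, i.e. 9 ≤ |A + A| ≤ 15.
Lower bound 2|A|-1 is attained iff A is an arithmetic progression.
Enumerate sums a + a' for a ≤ a' (symmetric, so this suffices):
a = -6: -6+-6=-12, -6+-2=-8, -6+-1=-7, -6+10=4, -6+12=6
a = -2: -2+-2=-4, -2+-1=-3, -2+10=8, -2+12=10
a = -1: -1+-1=-2, -1+10=9, -1+12=11
a = 10: 10+10=20, 10+12=22
a = 12: 12+12=24
Distinct sums: {-12, -8, -7, -4, -3, -2, 4, 6, 8, 9, 10, 11, 20, 22, 24}
|A + A| = 15

|A + A| = 15


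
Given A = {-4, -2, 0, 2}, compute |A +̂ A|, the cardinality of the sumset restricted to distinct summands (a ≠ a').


Restricted sumset: A +̂ A = {a + a' : a ∈ A, a' ∈ A, a ≠ a'}.
Equivalently, take A + A and drop any sum 2a that is achievable ONLY as a + a for a ∈ A (i.e. sums representable only with equal summands).
Enumerate pairs (a, a') with a < a' (symmetric, so each unordered pair gives one sum; this covers all a ≠ a'):
  -4 + -2 = -6
  -4 + 0 = -4
  -4 + 2 = -2
  -2 + 0 = -2
  -2 + 2 = 0
  0 + 2 = 2
Collected distinct sums: {-6, -4, -2, 0, 2}
|A +̂ A| = 5
(Reference bound: |A +̂ A| ≥ 2|A| - 3 for |A| ≥ 2, with |A| = 4 giving ≥ 5.)

|A +̂ A| = 5


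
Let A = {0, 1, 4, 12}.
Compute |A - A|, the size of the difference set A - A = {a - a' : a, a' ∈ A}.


A - A = {a - a' : a, a' ∈ A}; |A| = 4.
Bounds: 2|A|-1 ≤ |A - A| ≤ |A|² - |A| + 1, i.e. 7 ≤ |A - A| ≤ 13.
Note: 0 ∈ A - A always (from a - a). The set is symmetric: if d ∈ A - A then -d ∈ A - A.
Enumerate nonzero differences d = a - a' with a > a' (then include -d):
Positive differences: {1, 3, 4, 8, 11, 12}
Full difference set: {0} ∪ (positive diffs) ∪ (negative diffs).
|A - A| = 1 + 2·6 = 13 (matches direct enumeration: 13).

|A - A| = 13


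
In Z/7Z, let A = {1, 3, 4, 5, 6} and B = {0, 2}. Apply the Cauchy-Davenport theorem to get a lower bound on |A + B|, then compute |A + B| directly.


Cauchy-Davenport: |A + B| ≥ min(p, |A| + |B| - 1) for A, B nonempty in Z/pZ.
|A| = 5, |B| = 2, p = 7.
CD lower bound = min(7, 5 + 2 - 1) = min(7, 6) = 6.
Compute A + B mod 7 directly:
a = 1: 1+0=1, 1+2=3
a = 3: 3+0=3, 3+2=5
a = 4: 4+0=4, 4+2=6
a = 5: 5+0=5, 5+2=0
a = 6: 6+0=6, 6+2=1
A + B = {0, 1, 3, 4, 5, 6}, so |A + B| = 6.
Verify: 6 ≥ 6? Yes ✓.

CD lower bound = 6, actual |A + B| = 6.


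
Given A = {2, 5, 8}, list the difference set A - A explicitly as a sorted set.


A - A = {a - a' : a, a' ∈ A}.
Compute a - a' for each ordered pair (a, a'):
a = 2: 2-2=0, 2-5=-3, 2-8=-6
a = 5: 5-2=3, 5-5=0, 5-8=-3
a = 8: 8-2=6, 8-5=3, 8-8=0
Collecting distinct values (and noting 0 appears from a-a):
A - A = {-6, -3, 0, 3, 6}
|A - A| = 5

A - A = {-6, -3, 0, 3, 6}


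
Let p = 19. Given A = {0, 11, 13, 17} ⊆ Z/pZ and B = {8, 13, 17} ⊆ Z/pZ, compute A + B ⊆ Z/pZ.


Work in Z/19Z: reduce every sum a + b modulo 19.
Enumerate all 12 pairs:
a = 0: 0+8=8, 0+13=13, 0+17=17
a = 11: 11+8=0, 11+13=5, 11+17=9
a = 13: 13+8=2, 13+13=7, 13+17=11
a = 17: 17+8=6, 17+13=11, 17+17=15
Distinct residues collected: {0, 2, 5, 6, 7, 8, 9, 11, 13, 15, 17}
|A + B| = 11 (out of 19 total residues).

A + B = {0, 2, 5, 6, 7, 8, 9, 11, 13, 15, 17}


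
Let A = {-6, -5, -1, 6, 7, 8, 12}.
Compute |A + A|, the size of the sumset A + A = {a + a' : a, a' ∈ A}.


A + A = {a + a' : a, a' ∈ A}; |A| = 7.
General bounds: 2|A| - 1 ≤ |A + A| ≤ |A|(|A|+1)/2, i.e. 13 ≤ |A + A| ≤ 28.
Lower bound 2|A|-1 is attained iff A is an arithmetic progression.
Enumerate sums a + a' for a ≤ a' (symmetric, so this suffices):
a = -6: -6+-6=-12, -6+-5=-11, -6+-1=-7, -6+6=0, -6+7=1, -6+8=2, -6+12=6
a = -5: -5+-5=-10, -5+-1=-6, -5+6=1, -5+7=2, -5+8=3, -5+12=7
a = -1: -1+-1=-2, -1+6=5, -1+7=6, -1+8=7, -1+12=11
a = 6: 6+6=12, 6+7=13, 6+8=14, 6+12=18
a = 7: 7+7=14, 7+8=15, 7+12=19
a = 8: 8+8=16, 8+12=20
a = 12: 12+12=24
Distinct sums: {-12, -11, -10, -7, -6, -2, 0, 1, 2, 3, 5, 6, 7, 11, 12, 13, 14, 15, 16, 18, 19, 20, 24}
|A + A| = 23

|A + A| = 23


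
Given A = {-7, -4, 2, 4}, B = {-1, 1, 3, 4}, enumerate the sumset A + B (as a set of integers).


A + B = {a + b : a ∈ A, b ∈ B}.
Enumerate all |A|·|B| = 4·4 = 16 pairs (a, b) and collect distinct sums.
a = -7: -7+-1=-8, -7+1=-6, -7+3=-4, -7+4=-3
a = -4: -4+-1=-5, -4+1=-3, -4+3=-1, -4+4=0
a = 2: 2+-1=1, 2+1=3, 2+3=5, 2+4=6
a = 4: 4+-1=3, 4+1=5, 4+3=7, 4+4=8
Collecting distinct sums: A + B = {-8, -6, -5, -4, -3, -1, 0, 1, 3, 5, 6, 7, 8}
|A + B| = 13

A + B = {-8, -6, -5, -4, -3, -1, 0, 1, 3, 5, 6, 7, 8}


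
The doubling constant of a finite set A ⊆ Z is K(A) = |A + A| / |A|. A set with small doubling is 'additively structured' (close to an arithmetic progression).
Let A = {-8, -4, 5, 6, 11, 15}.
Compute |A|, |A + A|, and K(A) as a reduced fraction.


|A| = 6.
Compute A + A by enumerating all 36 pairs.
A + A = {-16, -12, -8, -3, -2, 1, 2, 3, 7, 10, 11, 12, 16, 17, 20, 21, 22, 26, 30}, so |A + A| = 19.
K = |A + A| / |A| = 19/6 (already in lowest terms) ≈ 3.1667.
Reference: AP of size 6 gives K = 11/6 ≈ 1.8333; a fully generic set of size 6 gives K ≈ 3.5000.

|A| = 6, |A + A| = 19, K = 19/6.


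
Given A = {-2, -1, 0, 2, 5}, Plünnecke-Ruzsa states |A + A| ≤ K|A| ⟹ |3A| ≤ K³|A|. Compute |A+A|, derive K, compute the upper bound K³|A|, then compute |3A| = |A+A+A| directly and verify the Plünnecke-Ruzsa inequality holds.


|A| = 5.
Step 1: Compute A + A by enumerating all 25 pairs.
A + A = {-4, -3, -2, -1, 0, 1, 2, 3, 4, 5, 7, 10}, so |A + A| = 12.
Step 2: Doubling constant K = |A + A|/|A| = 12/5 = 12/5 ≈ 2.4000.
Step 3: Plünnecke-Ruzsa gives |3A| ≤ K³·|A| = (2.4000)³ · 5 ≈ 69.1200.
Step 4: Compute 3A = A + A + A directly by enumerating all triples (a,b,c) ∈ A³; |3A| = 19.
Step 5: Check 19 ≤ 69.1200? Yes ✓.

K = 12/5, Plünnecke-Ruzsa bound K³|A| ≈ 69.1200, |3A| = 19, inequality holds.


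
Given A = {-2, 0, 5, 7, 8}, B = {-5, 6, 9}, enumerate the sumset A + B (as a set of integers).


A + B = {a + b : a ∈ A, b ∈ B}.
Enumerate all |A|·|B| = 5·3 = 15 pairs (a, b) and collect distinct sums.
a = -2: -2+-5=-7, -2+6=4, -2+9=7
a = 0: 0+-5=-5, 0+6=6, 0+9=9
a = 5: 5+-5=0, 5+6=11, 5+9=14
a = 7: 7+-5=2, 7+6=13, 7+9=16
a = 8: 8+-5=3, 8+6=14, 8+9=17
Collecting distinct sums: A + B = {-7, -5, 0, 2, 3, 4, 6, 7, 9, 11, 13, 14, 16, 17}
|A + B| = 14

A + B = {-7, -5, 0, 2, 3, 4, 6, 7, 9, 11, 13, 14, 16, 17}


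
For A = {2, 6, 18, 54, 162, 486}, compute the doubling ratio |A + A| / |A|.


|A| = 6.
Compute A + A by enumerating all 36 pairs.
A + A = {4, 8, 12, 20, 24, 36, 56, 60, 72, 108, 164, 168, 180, 216, 324, 488, 492, 504, 540, 648, 972}, so |A + A| = 21.
K = |A + A| / |A| = 21/6 = 7/2 ≈ 3.5000.
Reference: AP of size 6 gives K = 11/6 ≈ 1.8333; a fully generic set of size 6 gives K ≈ 3.5000.

|A| = 6, |A + A| = 21, K = 21/6 = 7/2.


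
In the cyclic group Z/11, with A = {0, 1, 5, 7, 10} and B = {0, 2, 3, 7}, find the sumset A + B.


Work in Z/11Z: reduce every sum a + b modulo 11.
Enumerate all 20 pairs:
a = 0: 0+0=0, 0+2=2, 0+3=3, 0+7=7
a = 1: 1+0=1, 1+2=3, 1+3=4, 1+7=8
a = 5: 5+0=5, 5+2=7, 5+3=8, 5+7=1
a = 7: 7+0=7, 7+2=9, 7+3=10, 7+7=3
a = 10: 10+0=10, 10+2=1, 10+3=2, 10+7=6
Distinct residues collected: {0, 1, 2, 3, 4, 5, 6, 7, 8, 9, 10}
|A + B| = 11 (out of 11 total residues).

A + B = {0, 1, 2, 3, 4, 5, 6, 7, 8, 9, 10}


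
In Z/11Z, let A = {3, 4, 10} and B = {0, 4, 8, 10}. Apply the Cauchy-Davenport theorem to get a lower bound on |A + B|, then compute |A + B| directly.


Cauchy-Davenport: |A + B| ≥ min(p, |A| + |B| - 1) for A, B nonempty in Z/pZ.
|A| = 3, |B| = 4, p = 11.
CD lower bound = min(11, 3 + 4 - 1) = min(11, 6) = 6.
Compute A + B mod 11 directly:
a = 3: 3+0=3, 3+4=7, 3+8=0, 3+10=2
a = 4: 4+0=4, 4+4=8, 4+8=1, 4+10=3
a = 10: 10+0=10, 10+4=3, 10+8=7, 10+10=9
A + B = {0, 1, 2, 3, 4, 7, 8, 9, 10}, so |A + B| = 9.
Verify: 9 ≥ 6? Yes ✓.

CD lower bound = 6, actual |A + B| = 9.


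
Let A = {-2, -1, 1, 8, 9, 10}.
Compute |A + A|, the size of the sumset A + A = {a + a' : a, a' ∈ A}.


A + A = {a + a' : a, a' ∈ A}; |A| = 6.
General bounds: 2|A| - 1 ≤ |A + A| ≤ |A|(|A|+1)/2, i.e. 11 ≤ |A + A| ≤ 21.
Lower bound 2|A|-1 is attained iff A is an arithmetic progression.
Enumerate sums a + a' for a ≤ a' (symmetric, so this suffices):
a = -2: -2+-2=-4, -2+-1=-3, -2+1=-1, -2+8=6, -2+9=7, -2+10=8
a = -1: -1+-1=-2, -1+1=0, -1+8=7, -1+9=8, -1+10=9
a = 1: 1+1=2, 1+8=9, 1+9=10, 1+10=11
a = 8: 8+8=16, 8+9=17, 8+10=18
a = 9: 9+9=18, 9+10=19
a = 10: 10+10=20
Distinct sums: {-4, -3, -2, -1, 0, 2, 6, 7, 8, 9, 10, 11, 16, 17, 18, 19, 20}
|A + A| = 17

|A + A| = 17


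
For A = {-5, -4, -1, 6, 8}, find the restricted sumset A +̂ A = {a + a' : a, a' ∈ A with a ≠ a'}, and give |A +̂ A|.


Restricted sumset: A +̂ A = {a + a' : a ∈ A, a' ∈ A, a ≠ a'}.
Equivalently, take A + A and drop any sum 2a that is achievable ONLY as a + a for a ∈ A (i.e. sums representable only with equal summands).
Enumerate pairs (a, a') with a < a' (symmetric, so each unordered pair gives one sum; this covers all a ≠ a'):
  -5 + -4 = -9
  -5 + -1 = -6
  -5 + 6 = 1
  -5 + 8 = 3
  -4 + -1 = -5
  -4 + 6 = 2
  -4 + 8 = 4
  -1 + 6 = 5
  -1 + 8 = 7
  6 + 8 = 14
Collected distinct sums: {-9, -6, -5, 1, 2, 3, 4, 5, 7, 14}
|A +̂ A| = 10
(Reference bound: |A +̂ A| ≥ 2|A| - 3 for |A| ≥ 2, with |A| = 5 giving ≥ 7.)

|A +̂ A| = 10


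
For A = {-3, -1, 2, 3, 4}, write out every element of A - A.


A - A = {a - a' : a, a' ∈ A}.
Compute a - a' for each ordered pair (a, a'):
a = -3: -3--3=0, -3--1=-2, -3-2=-5, -3-3=-6, -3-4=-7
a = -1: -1--3=2, -1--1=0, -1-2=-3, -1-3=-4, -1-4=-5
a = 2: 2--3=5, 2--1=3, 2-2=0, 2-3=-1, 2-4=-2
a = 3: 3--3=6, 3--1=4, 3-2=1, 3-3=0, 3-4=-1
a = 4: 4--3=7, 4--1=5, 4-2=2, 4-3=1, 4-4=0
Collecting distinct values (and noting 0 appears from a-a):
A - A = {-7, -6, -5, -4, -3, -2, -1, 0, 1, 2, 3, 4, 5, 6, 7}
|A - A| = 15

A - A = {-7, -6, -5, -4, -3, -2, -1, 0, 1, 2, 3, 4, 5, 6, 7}


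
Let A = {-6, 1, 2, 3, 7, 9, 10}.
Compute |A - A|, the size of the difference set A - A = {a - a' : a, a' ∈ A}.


A - A = {a - a' : a, a' ∈ A}; |A| = 7.
Bounds: 2|A|-1 ≤ |A - A| ≤ |A|² - |A| + 1, i.e. 13 ≤ |A - A| ≤ 43.
Note: 0 ∈ A - A always (from a - a). The set is symmetric: if d ∈ A - A then -d ∈ A - A.
Enumerate nonzero differences d = a - a' with a > a' (then include -d):
Positive differences: {1, 2, 3, 4, 5, 6, 7, 8, 9, 13, 15, 16}
Full difference set: {0} ∪ (positive diffs) ∪ (negative diffs).
|A - A| = 1 + 2·12 = 25 (matches direct enumeration: 25).

|A - A| = 25


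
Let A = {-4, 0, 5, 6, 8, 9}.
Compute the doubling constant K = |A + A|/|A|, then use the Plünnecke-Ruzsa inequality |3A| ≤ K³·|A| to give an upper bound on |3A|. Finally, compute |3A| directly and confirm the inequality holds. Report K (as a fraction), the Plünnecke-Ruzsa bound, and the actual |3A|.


|A| = 6.
Step 1: Compute A + A by enumerating all 36 pairs.
A + A = {-8, -4, 0, 1, 2, 4, 5, 6, 8, 9, 10, 11, 12, 13, 14, 15, 16, 17, 18}, so |A + A| = 19.
Step 2: Doubling constant K = |A + A|/|A| = 19/6 = 19/6 ≈ 3.1667.
Step 3: Plünnecke-Ruzsa gives |3A| ≤ K³·|A| = (3.1667)³ · 6 ≈ 190.5278.
Step 4: Compute 3A = A + A + A directly by enumerating all triples (a,b,c) ∈ A³; |3A| = 32.
Step 5: Check 32 ≤ 190.5278? Yes ✓.

K = 19/6, Plünnecke-Ruzsa bound K³|A| ≈ 190.5278, |3A| = 32, inequality holds.


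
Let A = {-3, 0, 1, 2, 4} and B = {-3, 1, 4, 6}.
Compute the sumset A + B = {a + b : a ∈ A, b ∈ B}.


A + B = {a + b : a ∈ A, b ∈ B}.
Enumerate all |A|·|B| = 5·4 = 20 pairs (a, b) and collect distinct sums.
a = -3: -3+-3=-6, -3+1=-2, -3+4=1, -3+6=3
a = 0: 0+-3=-3, 0+1=1, 0+4=4, 0+6=6
a = 1: 1+-3=-2, 1+1=2, 1+4=5, 1+6=7
a = 2: 2+-3=-1, 2+1=3, 2+4=6, 2+6=8
a = 4: 4+-3=1, 4+1=5, 4+4=8, 4+6=10
Collecting distinct sums: A + B = {-6, -3, -2, -1, 1, 2, 3, 4, 5, 6, 7, 8, 10}
|A + B| = 13

A + B = {-6, -3, -2, -1, 1, 2, 3, 4, 5, 6, 7, 8, 10}


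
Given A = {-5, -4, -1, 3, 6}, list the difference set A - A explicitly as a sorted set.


A - A = {a - a' : a, a' ∈ A}.
Compute a - a' for each ordered pair (a, a'):
a = -5: -5--5=0, -5--4=-1, -5--1=-4, -5-3=-8, -5-6=-11
a = -4: -4--5=1, -4--4=0, -4--1=-3, -4-3=-7, -4-6=-10
a = -1: -1--5=4, -1--4=3, -1--1=0, -1-3=-4, -1-6=-7
a = 3: 3--5=8, 3--4=7, 3--1=4, 3-3=0, 3-6=-3
a = 6: 6--5=11, 6--4=10, 6--1=7, 6-3=3, 6-6=0
Collecting distinct values (and noting 0 appears from a-a):
A - A = {-11, -10, -8, -7, -4, -3, -1, 0, 1, 3, 4, 7, 8, 10, 11}
|A - A| = 15

A - A = {-11, -10, -8, -7, -4, -3, -1, 0, 1, 3, 4, 7, 8, 10, 11}


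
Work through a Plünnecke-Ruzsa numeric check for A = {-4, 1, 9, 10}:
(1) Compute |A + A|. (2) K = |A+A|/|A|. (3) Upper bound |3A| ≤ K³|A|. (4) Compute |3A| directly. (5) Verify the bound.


|A| = 4.
Step 1: Compute A + A by enumerating all 16 pairs.
A + A = {-8, -3, 2, 5, 6, 10, 11, 18, 19, 20}, so |A + A| = 10.
Step 2: Doubling constant K = |A + A|/|A| = 10/4 = 10/4 ≈ 2.5000.
Step 3: Plünnecke-Ruzsa gives |3A| ≤ K³·|A| = (2.5000)³ · 4 ≈ 62.5000.
Step 4: Compute 3A = A + A + A directly by enumerating all triples (a,b,c) ∈ A³; |3A| = 20.
Step 5: Check 20 ≤ 62.5000? Yes ✓.

K = 10/4, Plünnecke-Ruzsa bound K³|A| ≈ 62.5000, |3A| = 20, inequality holds.


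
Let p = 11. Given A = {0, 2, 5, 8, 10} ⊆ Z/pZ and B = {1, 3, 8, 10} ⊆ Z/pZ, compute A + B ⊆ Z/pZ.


Work in Z/11Z: reduce every sum a + b modulo 11.
Enumerate all 20 pairs:
a = 0: 0+1=1, 0+3=3, 0+8=8, 0+10=10
a = 2: 2+1=3, 2+3=5, 2+8=10, 2+10=1
a = 5: 5+1=6, 5+3=8, 5+8=2, 5+10=4
a = 8: 8+1=9, 8+3=0, 8+8=5, 8+10=7
a = 10: 10+1=0, 10+3=2, 10+8=7, 10+10=9
Distinct residues collected: {0, 1, 2, 3, 4, 5, 6, 7, 8, 9, 10}
|A + B| = 11 (out of 11 total residues).

A + B = {0, 1, 2, 3, 4, 5, 6, 7, 8, 9, 10}


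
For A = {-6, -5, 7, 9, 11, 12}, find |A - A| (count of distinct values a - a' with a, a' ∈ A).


A - A = {a - a' : a, a' ∈ A}; |A| = 6.
Bounds: 2|A|-1 ≤ |A - A| ≤ |A|² - |A| + 1, i.e. 11 ≤ |A - A| ≤ 31.
Note: 0 ∈ A - A always (from a - a). The set is symmetric: if d ∈ A - A then -d ∈ A - A.
Enumerate nonzero differences d = a - a' with a > a' (then include -d):
Positive differences: {1, 2, 3, 4, 5, 12, 13, 14, 15, 16, 17, 18}
Full difference set: {0} ∪ (positive diffs) ∪ (negative diffs).
|A - A| = 1 + 2·12 = 25 (matches direct enumeration: 25).

|A - A| = 25


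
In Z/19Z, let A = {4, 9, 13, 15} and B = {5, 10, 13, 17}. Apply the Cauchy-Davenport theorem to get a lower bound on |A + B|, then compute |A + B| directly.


Cauchy-Davenport: |A + B| ≥ min(p, |A| + |B| - 1) for A, B nonempty in Z/pZ.
|A| = 4, |B| = 4, p = 19.
CD lower bound = min(19, 4 + 4 - 1) = min(19, 7) = 7.
Compute A + B mod 19 directly:
a = 4: 4+5=9, 4+10=14, 4+13=17, 4+17=2
a = 9: 9+5=14, 9+10=0, 9+13=3, 9+17=7
a = 13: 13+5=18, 13+10=4, 13+13=7, 13+17=11
a = 15: 15+5=1, 15+10=6, 15+13=9, 15+17=13
A + B = {0, 1, 2, 3, 4, 6, 7, 9, 11, 13, 14, 17, 18}, so |A + B| = 13.
Verify: 13 ≥ 7? Yes ✓.

CD lower bound = 7, actual |A + B| = 13.


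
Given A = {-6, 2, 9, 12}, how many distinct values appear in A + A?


A + A = {a + a' : a, a' ∈ A}; |A| = 4.
General bounds: 2|A| - 1 ≤ |A + A| ≤ |A|(|A|+1)/2, i.e. 7 ≤ |A + A| ≤ 10.
Lower bound 2|A|-1 is attained iff A is an arithmetic progression.
Enumerate sums a + a' for a ≤ a' (symmetric, so this suffices):
a = -6: -6+-6=-12, -6+2=-4, -6+9=3, -6+12=6
a = 2: 2+2=4, 2+9=11, 2+12=14
a = 9: 9+9=18, 9+12=21
a = 12: 12+12=24
Distinct sums: {-12, -4, 3, 4, 6, 11, 14, 18, 21, 24}
|A + A| = 10

|A + A| = 10


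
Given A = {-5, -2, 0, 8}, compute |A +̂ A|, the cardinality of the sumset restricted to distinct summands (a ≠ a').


Restricted sumset: A +̂ A = {a + a' : a ∈ A, a' ∈ A, a ≠ a'}.
Equivalently, take A + A and drop any sum 2a that is achievable ONLY as a + a for a ∈ A (i.e. sums representable only with equal summands).
Enumerate pairs (a, a') with a < a' (symmetric, so each unordered pair gives one sum; this covers all a ≠ a'):
  -5 + -2 = -7
  -5 + 0 = -5
  -5 + 8 = 3
  -2 + 0 = -2
  -2 + 8 = 6
  0 + 8 = 8
Collected distinct sums: {-7, -5, -2, 3, 6, 8}
|A +̂ A| = 6
(Reference bound: |A +̂ A| ≥ 2|A| - 3 for |A| ≥ 2, with |A| = 4 giving ≥ 5.)

|A +̂ A| = 6


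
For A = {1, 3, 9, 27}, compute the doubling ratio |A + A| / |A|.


|A| = 4.
Compute A + A by enumerating all 16 pairs.
A + A = {2, 4, 6, 10, 12, 18, 28, 30, 36, 54}, so |A + A| = 10.
K = |A + A| / |A| = 10/4 = 5/2 ≈ 2.5000.
Reference: AP of size 4 gives K = 7/4 ≈ 1.7500; a fully generic set of size 4 gives K ≈ 2.5000.

|A| = 4, |A + A| = 10, K = 10/4 = 5/2.


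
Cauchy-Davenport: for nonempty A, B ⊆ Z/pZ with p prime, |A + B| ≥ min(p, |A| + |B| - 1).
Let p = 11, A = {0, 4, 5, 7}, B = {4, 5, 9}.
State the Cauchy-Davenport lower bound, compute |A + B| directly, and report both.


Cauchy-Davenport: |A + B| ≥ min(p, |A| + |B| - 1) for A, B nonempty in Z/pZ.
|A| = 4, |B| = 3, p = 11.
CD lower bound = min(11, 4 + 3 - 1) = min(11, 6) = 6.
Compute A + B mod 11 directly:
a = 0: 0+4=4, 0+5=5, 0+9=9
a = 4: 4+4=8, 4+5=9, 4+9=2
a = 5: 5+4=9, 5+5=10, 5+9=3
a = 7: 7+4=0, 7+5=1, 7+9=5
A + B = {0, 1, 2, 3, 4, 5, 8, 9, 10}, so |A + B| = 9.
Verify: 9 ≥ 6? Yes ✓.

CD lower bound = 6, actual |A + B| = 9.


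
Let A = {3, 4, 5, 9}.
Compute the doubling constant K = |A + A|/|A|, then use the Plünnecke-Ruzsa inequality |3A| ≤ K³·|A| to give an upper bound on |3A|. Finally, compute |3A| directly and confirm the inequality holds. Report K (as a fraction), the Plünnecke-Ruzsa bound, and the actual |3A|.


|A| = 4.
Step 1: Compute A + A by enumerating all 16 pairs.
A + A = {6, 7, 8, 9, 10, 12, 13, 14, 18}, so |A + A| = 9.
Step 2: Doubling constant K = |A + A|/|A| = 9/4 = 9/4 ≈ 2.2500.
Step 3: Plünnecke-Ruzsa gives |3A| ≤ K³·|A| = (2.2500)³ · 4 ≈ 45.5625.
Step 4: Compute 3A = A + A + A directly by enumerating all triples (a,b,c) ∈ A³; |3A| = 15.
Step 5: Check 15 ≤ 45.5625? Yes ✓.

K = 9/4, Plünnecke-Ruzsa bound K³|A| ≈ 45.5625, |3A| = 15, inequality holds.


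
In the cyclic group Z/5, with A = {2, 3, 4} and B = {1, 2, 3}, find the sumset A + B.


Work in Z/5Z: reduce every sum a + b modulo 5.
Enumerate all 9 pairs:
a = 2: 2+1=3, 2+2=4, 2+3=0
a = 3: 3+1=4, 3+2=0, 3+3=1
a = 4: 4+1=0, 4+2=1, 4+3=2
Distinct residues collected: {0, 1, 2, 3, 4}
|A + B| = 5 (out of 5 total residues).

A + B = {0, 1, 2, 3, 4}


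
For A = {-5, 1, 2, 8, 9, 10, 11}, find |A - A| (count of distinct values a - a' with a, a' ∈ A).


A - A = {a - a' : a, a' ∈ A}; |A| = 7.
Bounds: 2|A|-1 ≤ |A - A| ≤ |A|² - |A| + 1, i.e. 13 ≤ |A - A| ≤ 43.
Note: 0 ∈ A - A always (from a - a). The set is symmetric: if d ∈ A - A then -d ∈ A - A.
Enumerate nonzero differences d = a - a' with a > a' (then include -d):
Positive differences: {1, 2, 3, 6, 7, 8, 9, 10, 13, 14, 15, 16}
Full difference set: {0} ∪ (positive diffs) ∪ (negative diffs).
|A - A| = 1 + 2·12 = 25 (matches direct enumeration: 25).

|A - A| = 25


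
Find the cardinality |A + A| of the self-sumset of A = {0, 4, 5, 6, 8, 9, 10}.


A + A = {a + a' : a, a' ∈ A}; |A| = 7.
General bounds: 2|A| - 1 ≤ |A + A| ≤ |A|(|A|+1)/2, i.e. 13 ≤ |A + A| ≤ 28.
Lower bound 2|A|-1 is attained iff A is an arithmetic progression.
Enumerate sums a + a' for a ≤ a' (symmetric, so this suffices):
a = 0: 0+0=0, 0+4=4, 0+5=5, 0+6=6, 0+8=8, 0+9=9, 0+10=10
a = 4: 4+4=8, 4+5=9, 4+6=10, 4+8=12, 4+9=13, 4+10=14
a = 5: 5+5=10, 5+6=11, 5+8=13, 5+9=14, 5+10=15
a = 6: 6+6=12, 6+8=14, 6+9=15, 6+10=16
a = 8: 8+8=16, 8+9=17, 8+10=18
a = 9: 9+9=18, 9+10=19
a = 10: 10+10=20
Distinct sums: {0, 4, 5, 6, 8, 9, 10, 11, 12, 13, 14, 15, 16, 17, 18, 19, 20}
|A + A| = 17

|A + A| = 17


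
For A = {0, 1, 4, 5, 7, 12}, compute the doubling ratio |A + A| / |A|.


|A| = 6.
Compute A + A by enumerating all 36 pairs.
A + A = {0, 1, 2, 4, 5, 6, 7, 8, 9, 10, 11, 12, 13, 14, 16, 17, 19, 24}, so |A + A| = 18.
K = |A + A| / |A| = 18/6 = 3/1 ≈ 3.0000.
Reference: AP of size 6 gives K = 11/6 ≈ 1.8333; a fully generic set of size 6 gives K ≈ 3.5000.

|A| = 6, |A + A| = 18, K = 18/6 = 3/1.


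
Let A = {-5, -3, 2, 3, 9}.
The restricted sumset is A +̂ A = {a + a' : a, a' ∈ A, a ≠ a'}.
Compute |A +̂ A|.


Restricted sumset: A +̂ A = {a + a' : a ∈ A, a' ∈ A, a ≠ a'}.
Equivalently, take A + A and drop any sum 2a that is achievable ONLY as a + a for a ∈ A (i.e. sums representable only with equal summands).
Enumerate pairs (a, a') with a < a' (symmetric, so each unordered pair gives one sum; this covers all a ≠ a'):
  -5 + -3 = -8
  -5 + 2 = -3
  -5 + 3 = -2
  -5 + 9 = 4
  -3 + 2 = -1
  -3 + 3 = 0
  -3 + 9 = 6
  2 + 3 = 5
  2 + 9 = 11
  3 + 9 = 12
Collected distinct sums: {-8, -3, -2, -1, 0, 4, 5, 6, 11, 12}
|A +̂ A| = 10
(Reference bound: |A +̂ A| ≥ 2|A| - 3 for |A| ≥ 2, with |A| = 5 giving ≥ 7.)

|A +̂ A| = 10


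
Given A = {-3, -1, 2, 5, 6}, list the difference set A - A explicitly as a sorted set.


A - A = {a - a' : a, a' ∈ A}.
Compute a - a' for each ordered pair (a, a'):
a = -3: -3--3=0, -3--1=-2, -3-2=-5, -3-5=-8, -3-6=-9
a = -1: -1--3=2, -1--1=0, -1-2=-3, -1-5=-6, -1-6=-7
a = 2: 2--3=5, 2--1=3, 2-2=0, 2-5=-3, 2-6=-4
a = 5: 5--3=8, 5--1=6, 5-2=3, 5-5=0, 5-6=-1
a = 6: 6--3=9, 6--1=7, 6-2=4, 6-5=1, 6-6=0
Collecting distinct values (and noting 0 appears from a-a):
A - A = {-9, -8, -7, -6, -5, -4, -3, -2, -1, 0, 1, 2, 3, 4, 5, 6, 7, 8, 9}
|A - A| = 19

A - A = {-9, -8, -7, -6, -5, -4, -3, -2, -1, 0, 1, 2, 3, 4, 5, 6, 7, 8, 9}


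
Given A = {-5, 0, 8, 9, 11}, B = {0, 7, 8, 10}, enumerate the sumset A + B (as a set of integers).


A + B = {a + b : a ∈ A, b ∈ B}.
Enumerate all |A|·|B| = 5·4 = 20 pairs (a, b) and collect distinct sums.
a = -5: -5+0=-5, -5+7=2, -5+8=3, -5+10=5
a = 0: 0+0=0, 0+7=7, 0+8=8, 0+10=10
a = 8: 8+0=8, 8+7=15, 8+8=16, 8+10=18
a = 9: 9+0=9, 9+7=16, 9+8=17, 9+10=19
a = 11: 11+0=11, 11+7=18, 11+8=19, 11+10=21
Collecting distinct sums: A + B = {-5, 0, 2, 3, 5, 7, 8, 9, 10, 11, 15, 16, 17, 18, 19, 21}
|A + B| = 16

A + B = {-5, 0, 2, 3, 5, 7, 8, 9, 10, 11, 15, 16, 17, 18, 19, 21}


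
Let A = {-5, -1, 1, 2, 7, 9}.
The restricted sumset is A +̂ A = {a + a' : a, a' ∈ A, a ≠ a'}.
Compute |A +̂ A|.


Restricted sumset: A +̂ A = {a + a' : a ∈ A, a' ∈ A, a ≠ a'}.
Equivalently, take A + A and drop any sum 2a that is achievable ONLY as a + a for a ∈ A (i.e. sums representable only with equal summands).
Enumerate pairs (a, a') with a < a' (symmetric, so each unordered pair gives one sum; this covers all a ≠ a'):
  -5 + -1 = -6
  -5 + 1 = -4
  -5 + 2 = -3
  -5 + 7 = 2
  -5 + 9 = 4
  -1 + 1 = 0
  -1 + 2 = 1
  -1 + 7 = 6
  -1 + 9 = 8
  1 + 2 = 3
  1 + 7 = 8
  1 + 9 = 10
  2 + 7 = 9
  2 + 9 = 11
  7 + 9 = 16
Collected distinct sums: {-6, -4, -3, 0, 1, 2, 3, 4, 6, 8, 9, 10, 11, 16}
|A +̂ A| = 14
(Reference bound: |A +̂ A| ≥ 2|A| - 3 for |A| ≥ 2, with |A| = 6 giving ≥ 9.)

|A +̂ A| = 14


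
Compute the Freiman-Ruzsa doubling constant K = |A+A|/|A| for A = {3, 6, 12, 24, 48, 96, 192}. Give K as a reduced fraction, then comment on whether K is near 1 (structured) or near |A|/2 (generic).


|A| = 7.
Compute A + A by enumerating all 49 pairs.
A + A = {6, 9, 12, 15, 18, 24, 27, 30, 36, 48, 51, 54, 60, 72, 96, 99, 102, 108, 120, 144, 192, 195, 198, 204, 216, 240, 288, 384}, so |A + A| = 28.
K = |A + A| / |A| = 28/7 = 4/1 ≈ 4.0000.
Reference: AP of size 7 gives K = 13/7 ≈ 1.8571; a fully generic set of size 7 gives K ≈ 4.0000.

|A| = 7, |A + A| = 28, K = 28/7 = 4/1.


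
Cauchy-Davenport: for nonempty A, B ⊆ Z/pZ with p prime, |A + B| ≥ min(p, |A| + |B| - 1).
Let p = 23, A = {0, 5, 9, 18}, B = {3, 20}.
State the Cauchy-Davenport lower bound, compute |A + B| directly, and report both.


Cauchy-Davenport: |A + B| ≥ min(p, |A| + |B| - 1) for A, B nonempty in Z/pZ.
|A| = 4, |B| = 2, p = 23.
CD lower bound = min(23, 4 + 2 - 1) = min(23, 5) = 5.
Compute A + B mod 23 directly:
a = 0: 0+3=3, 0+20=20
a = 5: 5+3=8, 5+20=2
a = 9: 9+3=12, 9+20=6
a = 18: 18+3=21, 18+20=15
A + B = {2, 3, 6, 8, 12, 15, 20, 21}, so |A + B| = 8.
Verify: 8 ≥ 5? Yes ✓.

CD lower bound = 5, actual |A + B| = 8.


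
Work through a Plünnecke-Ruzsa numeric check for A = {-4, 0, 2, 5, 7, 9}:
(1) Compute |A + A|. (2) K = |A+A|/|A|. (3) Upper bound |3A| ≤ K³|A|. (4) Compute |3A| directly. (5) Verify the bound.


|A| = 6.
Step 1: Compute A + A by enumerating all 36 pairs.
A + A = {-8, -4, -2, 0, 1, 2, 3, 4, 5, 7, 9, 10, 11, 12, 14, 16, 18}, so |A + A| = 17.
Step 2: Doubling constant K = |A + A|/|A| = 17/6 = 17/6 ≈ 2.8333.
Step 3: Plünnecke-Ruzsa gives |3A| ≤ K³·|A| = (2.8333)³ · 6 ≈ 136.4722.
Step 4: Compute 3A = A + A + A directly by enumerating all triples (a,b,c) ∈ A³; |3A| = 32.
Step 5: Check 32 ≤ 136.4722? Yes ✓.

K = 17/6, Plünnecke-Ruzsa bound K³|A| ≈ 136.4722, |3A| = 32, inequality holds.


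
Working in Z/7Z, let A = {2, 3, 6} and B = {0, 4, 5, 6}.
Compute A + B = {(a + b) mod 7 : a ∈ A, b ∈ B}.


Work in Z/7Z: reduce every sum a + b modulo 7.
Enumerate all 12 pairs:
a = 2: 2+0=2, 2+4=6, 2+5=0, 2+6=1
a = 3: 3+0=3, 3+4=0, 3+5=1, 3+6=2
a = 6: 6+0=6, 6+4=3, 6+5=4, 6+6=5
Distinct residues collected: {0, 1, 2, 3, 4, 5, 6}
|A + B| = 7 (out of 7 total residues).

A + B = {0, 1, 2, 3, 4, 5, 6}


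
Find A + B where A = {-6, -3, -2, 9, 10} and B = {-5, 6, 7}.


A + B = {a + b : a ∈ A, b ∈ B}.
Enumerate all |A|·|B| = 5·3 = 15 pairs (a, b) and collect distinct sums.
a = -6: -6+-5=-11, -6+6=0, -6+7=1
a = -3: -3+-5=-8, -3+6=3, -3+7=4
a = -2: -2+-5=-7, -2+6=4, -2+7=5
a = 9: 9+-5=4, 9+6=15, 9+7=16
a = 10: 10+-5=5, 10+6=16, 10+7=17
Collecting distinct sums: A + B = {-11, -8, -7, 0, 1, 3, 4, 5, 15, 16, 17}
|A + B| = 11

A + B = {-11, -8, -7, 0, 1, 3, 4, 5, 15, 16, 17}


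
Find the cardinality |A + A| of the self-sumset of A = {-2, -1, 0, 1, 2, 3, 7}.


A + A = {a + a' : a, a' ∈ A}; |A| = 7.
General bounds: 2|A| - 1 ≤ |A + A| ≤ |A|(|A|+1)/2, i.e. 13 ≤ |A + A| ≤ 28.
Lower bound 2|A|-1 is attained iff A is an arithmetic progression.
Enumerate sums a + a' for a ≤ a' (symmetric, so this suffices):
a = -2: -2+-2=-4, -2+-1=-3, -2+0=-2, -2+1=-1, -2+2=0, -2+3=1, -2+7=5
a = -1: -1+-1=-2, -1+0=-1, -1+1=0, -1+2=1, -1+3=2, -1+7=6
a = 0: 0+0=0, 0+1=1, 0+2=2, 0+3=3, 0+7=7
a = 1: 1+1=2, 1+2=3, 1+3=4, 1+7=8
a = 2: 2+2=4, 2+3=5, 2+7=9
a = 3: 3+3=6, 3+7=10
a = 7: 7+7=14
Distinct sums: {-4, -3, -2, -1, 0, 1, 2, 3, 4, 5, 6, 7, 8, 9, 10, 14}
|A + A| = 16

|A + A| = 16


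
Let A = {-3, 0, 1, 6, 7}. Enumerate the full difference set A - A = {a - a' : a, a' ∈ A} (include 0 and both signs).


A - A = {a - a' : a, a' ∈ A}.
Compute a - a' for each ordered pair (a, a'):
a = -3: -3--3=0, -3-0=-3, -3-1=-4, -3-6=-9, -3-7=-10
a = 0: 0--3=3, 0-0=0, 0-1=-1, 0-6=-6, 0-7=-7
a = 1: 1--3=4, 1-0=1, 1-1=0, 1-6=-5, 1-7=-6
a = 6: 6--3=9, 6-0=6, 6-1=5, 6-6=0, 6-7=-1
a = 7: 7--3=10, 7-0=7, 7-1=6, 7-6=1, 7-7=0
Collecting distinct values (and noting 0 appears from a-a):
A - A = {-10, -9, -7, -6, -5, -4, -3, -1, 0, 1, 3, 4, 5, 6, 7, 9, 10}
|A - A| = 17

A - A = {-10, -9, -7, -6, -5, -4, -3, -1, 0, 1, 3, 4, 5, 6, 7, 9, 10}


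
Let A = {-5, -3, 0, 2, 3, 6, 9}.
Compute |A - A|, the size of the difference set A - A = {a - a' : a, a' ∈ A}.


A - A = {a - a' : a, a' ∈ A}; |A| = 7.
Bounds: 2|A|-1 ≤ |A - A| ≤ |A|² - |A| + 1, i.e. 13 ≤ |A - A| ≤ 43.
Note: 0 ∈ A - A always (from a - a). The set is symmetric: if d ∈ A - A then -d ∈ A - A.
Enumerate nonzero differences d = a - a' with a > a' (then include -d):
Positive differences: {1, 2, 3, 4, 5, 6, 7, 8, 9, 11, 12, 14}
Full difference set: {0} ∪ (positive diffs) ∪ (negative diffs).
|A - A| = 1 + 2·12 = 25 (matches direct enumeration: 25).

|A - A| = 25


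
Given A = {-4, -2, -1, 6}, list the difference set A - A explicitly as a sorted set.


A - A = {a - a' : a, a' ∈ A}.
Compute a - a' for each ordered pair (a, a'):
a = -4: -4--4=0, -4--2=-2, -4--1=-3, -4-6=-10
a = -2: -2--4=2, -2--2=0, -2--1=-1, -2-6=-8
a = -1: -1--4=3, -1--2=1, -1--1=0, -1-6=-7
a = 6: 6--4=10, 6--2=8, 6--1=7, 6-6=0
Collecting distinct values (and noting 0 appears from a-a):
A - A = {-10, -8, -7, -3, -2, -1, 0, 1, 2, 3, 7, 8, 10}
|A - A| = 13

A - A = {-10, -8, -7, -3, -2, -1, 0, 1, 2, 3, 7, 8, 10}


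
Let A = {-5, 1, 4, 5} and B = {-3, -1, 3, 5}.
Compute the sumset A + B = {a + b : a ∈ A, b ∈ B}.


A + B = {a + b : a ∈ A, b ∈ B}.
Enumerate all |A|·|B| = 4·4 = 16 pairs (a, b) and collect distinct sums.
a = -5: -5+-3=-8, -5+-1=-6, -5+3=-2, -5+5=0
a = 1: 1+-3=-2, 1+-1=0, 1+3=4, 1+5=6
a = 4: 4+-3=1, 4+-1=3, 4+3=7, 4+5=9
a = 5: 5+-3=2, 5+-1=4, 5+3=8, 5+5=10
Collecting distinct sums: A + B = {-8, -6, -2, 0, 1, 2, 3, 4, 6, 7, 8, 9, 10}
|A + B| = 13

A + B = {-8, -6, -2, 0, 1, 2, 3, 4, 6, 7, 8, 9, 10}


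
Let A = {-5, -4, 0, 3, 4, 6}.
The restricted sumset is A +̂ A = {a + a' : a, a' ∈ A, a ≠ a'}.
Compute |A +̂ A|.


Restricted sumset: A +̂ A = {a + a' : a ∈ A, a' ∈ A, a ≠ a'}.
Equivalently, take A + A and drop any sum 2a that is achievable ONLY as a + a for a ∈ A (i.e. sums representable only with equal summands).
Enumerate pairs (a, a') with a < a' (symmetric, so each unordered pair gives one sum; this covers all a ≠ a'):
  -5 + -4 = -9
  -5 + 0 = -5
  -5 + 3 = -2
  -5 + 4 = -1
  -5 + 6 = 1
  -4 + 0 = -4
  -4 + 3 = -1
  -4 + 4 = 0
  -4 + 6 = 2
  0 + 3 = 3
  0 + 4 = 4
  0 + 6 = 6
  3 + 4 = 7
  3 + 6 = 9
  4 + 6 = 10
Collected distinct sums: {-9, -5, -4, -2, -1, 0, 1, 2, 3, 4, 6, 7, 9, 10}
|A +̂ A| = 14
(Reference bound: |A +̂ A| ≥ 2|A| - 3 for |A| ≥ 2, with |A| = 6 giving ≥ 9.)

|A +̂ A| = 14


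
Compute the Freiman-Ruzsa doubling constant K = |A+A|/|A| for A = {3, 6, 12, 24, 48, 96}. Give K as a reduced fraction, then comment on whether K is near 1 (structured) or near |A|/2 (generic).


|A| = 6.
Compute A + A by enumerating all 36 pairs.
A + A = {6, 9, 12, 15, 18, 24, 27, 30, 36, 48, 51, 54, 60, 72, 96, 99, 102, 108, 120, 144, 192}, so |A + A| = 21.
K = |A + A| / |A| = 21/6 = 7/2 ≈ 3.5000.
Reference: AP of size 6 gives K = 11/6 ≈ 1.8333; a fully generic set of size 6 gives K ≈ 3.5000.

|A| = 6, |A + A| = 21, K = 21/6 = 7/2.


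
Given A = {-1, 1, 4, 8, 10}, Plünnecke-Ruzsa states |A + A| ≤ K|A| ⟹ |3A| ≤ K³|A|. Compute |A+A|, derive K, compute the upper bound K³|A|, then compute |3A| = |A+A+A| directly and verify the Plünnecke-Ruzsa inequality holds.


|A| = 5.
Step 1: Compute A + A by enumerating all 25 pairs.
A + A = {-2, 0, 2, 3, 5, 7, 8, 9, 11, 12, 14, 16, 18, 20}, so |A + A| = 14.
Step 2: Doubling constant K = |A + A|/|A| = 14/5 = 14/5 ≈ 2.8000.
Step 3: Plünnecke-Ruzsa gives |3A| ≤ K³·|A| = (2.8000)³ · 5 ≈ 109.7600.
Step 4: Compute 3A = A + A + A directly by enumerating all triples (a,b,c) ∈ A³; |3A| = 26.
Step 5: Check 26 ≤ 109.7600? Yes ✓.

K = 14/5, Plünnecke-Ruzsa bound K³|A| ≈ 109.7600, |3A| = 26, inequality holds.


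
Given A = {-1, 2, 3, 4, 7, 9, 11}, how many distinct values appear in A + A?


A + A = {a + a' : a, a' ∈ A}; |A| = 7.
General bounds: 2|A| - 1 ≤ |A + A| ≤ |A|(|A|+1)/2, i.e. 13 ≤ |A + A| ≤ 28.
Lower bound 2|A|-1 is attained iff A is an arithmetic progression.
Enumerate sums a + a' for a ≤ a' (symmetric, so this suffices):
a = -1: -1+-1=-2, -1+2=1, -1+3=2, -1+4=3, -1+7=6, -1+9=8, -1+11=10
a = 2: 2+2=4, 2+3=5, 2+4=6, 2+7=9, 2+9=11, 2+11=13
a = 3: 3+3=6, 3+4=7, 3+7=10, 3+9=12, 3+11=14
a = 4: 4+4=8, 4+7=11, 4+9=13, 4+11=15
a = 7: 7+7=14, 7+9=16, 7+11=18
a = 9: 9+9=18, 9+11=20
a = 11: 11+11=22
Distinct sums: {-2, 1, 2, 3, 4, 5, 6, 7, 8, 9, 10, 11, 12, 13, 14, 15, 16, 18, 20, 22}
|A + A| = 20

|A + A| = 20


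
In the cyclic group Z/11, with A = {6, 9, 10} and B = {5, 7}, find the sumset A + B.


Work in Z/11Z: reduce every sum a + b modulo 11.
Enumerate all 6 pairs:
a = 6: 6+5=0, 6+7=2
a = 9: 9+5=3, 9+7=5
a = 10: 10+5=4, 10+7=6
Distinct residues collected: {0, 2, 3, 4, 5, 6}
|A + B| = 6 (out of 11 total residues).

A + B = {0, 2, 3, 4, 5, 6}


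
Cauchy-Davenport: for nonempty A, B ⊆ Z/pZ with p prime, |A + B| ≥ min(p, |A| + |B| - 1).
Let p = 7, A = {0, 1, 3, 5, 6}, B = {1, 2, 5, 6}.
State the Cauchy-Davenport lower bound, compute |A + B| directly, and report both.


Cauchy-Davenport: |A + B| ≥ min(p, |A| + |B| - 1) for A, B nonempty in Z/pZ.
|A| = 5, |B| = 4, p = 7.
CD lower bound = min(7, 5 + 4 - 1) = min(7, 8) = 7.
Compute A + B mod 7 directly:
a = 0: 0+1=1, 0+2=2, 0+5=5, 0+6=6
a = 1: 1+1=2, 1+2=3, 1+5=6, 1+6=0
a = 3: 3+1=4, 3+2=5, 3+5=1, 3+6=2
a = 5: 5+1=6, 5+2=0, 5+5=3, 5+6=4
a = 6: 6+1=0, 6+2=1, 6+5=4, 6+6=5
A + B = {0, 1, 2, 3, 4, 5, 6}, so |A + B| = 7.
Verify: 7 ≥ 7? Yes ✓.

CD lower bound = 7, actual |A + B| = 7.


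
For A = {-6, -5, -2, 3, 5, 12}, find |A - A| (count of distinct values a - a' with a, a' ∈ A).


A - A = {a - a' : a, a' ∈ A}; |A| = 6.
Bounds: 2|A|-1 ≤ |A - A| ≤ |A|² - |A| + 1, i.e. 11 ≤ |A - A| ≤ 31.
Note: 0 ∈ A - A always (from a - a). The set is symmetric: if d ∈ A - A then -d ∈ A - A.
Enumerate nonzero differences d = a - a' with a > a' (then include -d):
Positive differences: {1, 2, 3, 4, 5, 7, 8, 9, 10, 11, 14, 17, 18}
Full difference set: {0} ∪ (positive diffs) ∪ (negative diffs).
|A - A| = 1 + 2·13 = 27 (matches direct enumeration: 27).

|A - A| = 27


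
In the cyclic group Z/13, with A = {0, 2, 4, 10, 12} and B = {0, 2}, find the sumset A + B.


Work in Z/13Z: reduce every sum a + b modulo 13.
Enumerate all 10 pairs:
a = 0: 0+0=0, 0+2=2
a = 2: 2+0=2, 2+2=4
a = 4: 4+0=4, 4+2=6
a = 10: 10+0=10, 10+2=12
a = 12: 12+0=12, 12+2=1
Distinct residues collected: {0, 1, 2, 4, 6, 10, 12}
|A + B| = 7 (out of 13 total residues).

A + B = {0, 1, 2, 4, 6, 10, 12}


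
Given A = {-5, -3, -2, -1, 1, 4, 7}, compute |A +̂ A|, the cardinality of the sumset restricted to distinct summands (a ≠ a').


Restricted sumset: A +̂ A = {a + a' : a ∈ A, a' ∈ A, a ≠ a'}.
Equivalently, take A + A and drop any sum 2a that is achievable ONLY as a + a for a ∈ A (i.e. sums representable only with equal summands).
Enumerate pairs (a, a') with a < a' (symmetric, so each unordered pair gives one sum; this covers all a ≠ a'):
  -5 + -3 = -8
  -5 + -2 = -7
  -5 + -1 = -6
  -5 + 1 = -4
  -5 + 4 = -1
  -5 + 7 = 2
  -3 + -2 = -5
  -3 + -1 = -4
  -3 + 1 = -2
  -3 + 4 = 1
  -3 + 7 = 4
  -2 + -1 = -3
  -2 + 1 = -1
  -2 + 4 = 2
  -2 + 7 = 5
  -1 + 1 = 0
  -1 + 4 = 3
  -1 + 7 = 6
  1 + 4 = 5
  1 + 7 = 8
  4 + 7 = 11
Collected distinct sums: {-8, -7, -6, -5, -4, -3, -2, -1, 0, 1, 2, 3, 4, 5, 6, 8, 11}
|A +̂ A| = 17
(Reference bound: |A +̂ A| ≥ 2|A| - 3 for |A| ≥ 2, with |A| = 7 giving ≥ 11.)

|A +̂ A| = 17


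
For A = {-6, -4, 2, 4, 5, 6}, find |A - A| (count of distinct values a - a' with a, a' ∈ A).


A - A = {a - a' : a, a' ∈ A}; |A| = 6.
Bounds: 2|A|-1 ≤ |A - A| ≤ |A|² - |A| + 1, i.e. 11 ≤ |A - A| ≤ 31.
Note: 0 ∈ A - A always (from a - a). The set is symmetric: if d ∈ A - A then -d ∈ A - A.
Enumerate nonzero differences d = a - a' with a > a' (then include -d):
Positive differences: {1, 2, 3, 4, 6, 8, 9, 10, 11, 12}
Full difference set: {0} ∪ (positive diffs) ∪ (negative diffs).
|A - A| = 1 + 2·10 = 21 (matches direct enumeration: 21).

|A - A| = 21


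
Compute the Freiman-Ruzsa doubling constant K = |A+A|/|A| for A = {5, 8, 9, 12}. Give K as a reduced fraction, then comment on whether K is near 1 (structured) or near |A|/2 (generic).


|A| = 4.
Compute A + A by enumerating all 16 pairs.
A + A = {10, 13, 14, 16, 17, 18, 20, 21, 24}, so |A + A| = 9.
K = |A + A| / |A| = 9/4 (already in lowest terms) ≈ 2.2500.
Reference: AP of size 4 gives K = 7/4 ≈ 1.7500; a fully generic set of size 4 gives K ≈ 2.5000.

|A| = 4, |A + A| = 9, K = 9/4.


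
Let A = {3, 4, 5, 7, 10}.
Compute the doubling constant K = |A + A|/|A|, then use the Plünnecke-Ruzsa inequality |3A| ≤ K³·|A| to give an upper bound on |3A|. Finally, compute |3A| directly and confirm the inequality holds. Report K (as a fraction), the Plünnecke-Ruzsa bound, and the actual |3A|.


|A| = 5.
Step 1: Compute A + A by enumerating all 25 pairs.
A + A = {6, 7, 8, 9, 10, 11, 12, 13, 14, 15, 17, 20}, so |A + A| = 12.
Step 2: Doubling constant K = |A + A|/|A| = 12/5 = 12/5 ≈ 2.4000.
Step 3: Plünnecke-Ruzsa gives |3A| ≤ K³·|A| = (2.4000)³ · 5 ≈ 69.1200.
Step 4: Compute 3A = A + A + A directly by enumerating all triples (a,b,c) ∈ A³; |3A| = 19.
Step 5: Check 19 ≤ 69.1200? Yes ✓.

K = 12/5, Plünnecke-Ruzsa bound K³|A| ≈ 69.1200, |3A| = 19, inequality holds.
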